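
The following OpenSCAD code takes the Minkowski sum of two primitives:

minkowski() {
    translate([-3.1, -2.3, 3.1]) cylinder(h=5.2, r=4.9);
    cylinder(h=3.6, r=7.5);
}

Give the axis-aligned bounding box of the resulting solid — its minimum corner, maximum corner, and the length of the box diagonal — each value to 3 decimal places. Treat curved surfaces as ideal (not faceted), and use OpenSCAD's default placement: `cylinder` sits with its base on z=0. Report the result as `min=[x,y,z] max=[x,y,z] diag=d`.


min=[-15.500,-14.700,3.100] max=[9.300,10.100,11.900] diag=36.160

A = translate([-3.1, -2.3, 3.1]) cylinder(h=5.2, r=4.9) → bbox [-8,-7.2,3.1] .. [1.8,2.6,8.3]
B = cylinder(h=3.6, r=7.5) → bbox [-7.5,-7.5,0] .. [7.5,7.5,3.6]
lo = A.lo+B.lo = [-8-7.5, -7.2-7.5, 3.1+0] = [-15.500,-14.700,3.100]
hi = A.hi+B.hi = [1.8+7.5, 2.6+7.5, 8.3+3.6] = [9.300,10.100,11.900]
diag = √(24.8²+24.8²+8.8²) = √1307.52 = 36.160


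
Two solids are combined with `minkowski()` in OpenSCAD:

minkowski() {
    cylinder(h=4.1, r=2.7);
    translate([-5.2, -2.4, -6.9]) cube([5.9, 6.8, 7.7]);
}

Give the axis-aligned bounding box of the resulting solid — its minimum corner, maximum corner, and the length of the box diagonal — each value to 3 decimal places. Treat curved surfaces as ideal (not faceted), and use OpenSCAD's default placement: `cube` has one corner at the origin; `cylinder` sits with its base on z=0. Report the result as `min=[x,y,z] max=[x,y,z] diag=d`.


min=[-7.900,-5.100,-6.900] max=[3.400,7.100,4.900] diag=20.390

A = translate([-5.2, -2.4, -6.9]) cube([5.9, 6.8, 7.7]) → bbox [-5.2,-2.4,-6.9] .. [0.7,4.4,0.8]
B = cylinder(h=4.1, r=2.7) → bbox [-2.7,-2.7,0] .. [2.7,2.7,4.1]
lo = A.lo+B.lo = [-5.2-2.7, -2.4-2.7, -6.9+0] = [-7.900,-5.100,-6.900]
hi = A.hi+B.hi = [0.7+2.7, 4.4+2.7, 0.8+4.1] = [3.400,7.100,4.900]
diag = √(11.3²+12.2²+11.8²) = √415.77 = 20.390


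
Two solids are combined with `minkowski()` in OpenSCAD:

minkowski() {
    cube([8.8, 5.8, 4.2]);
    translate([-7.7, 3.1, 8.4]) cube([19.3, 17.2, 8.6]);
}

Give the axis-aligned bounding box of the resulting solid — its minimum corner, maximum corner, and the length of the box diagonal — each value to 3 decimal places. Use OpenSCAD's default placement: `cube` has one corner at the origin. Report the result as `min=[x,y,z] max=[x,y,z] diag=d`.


A = translate([-7.7, 3.1, 8.4]) cube([19.3, 17.2, 8.6]) → bbox [-7.7,3.1,8.4] .. [11.6,20.3,17]
B = cube([8.8, 5.8, 4.2]) → bbox [0,0,0] .. [8.8,5.8,4.2]
lo = A.lo+B.lo = [-7.7+0, 3.1+0, 8.4+0] = [-7.700,3.100,8.400]
hi = A.hi+B.hi = [11.6+8.8, 20.3+5.8, 17+4.2] = [20.400,26.100,21.200]
diag = √(28.1²+23²+12.8²) = √1482.45 = 38.503

min=[-7.700,3.100,8.400] max=[20.400,26.100,21.200] diag=38.503


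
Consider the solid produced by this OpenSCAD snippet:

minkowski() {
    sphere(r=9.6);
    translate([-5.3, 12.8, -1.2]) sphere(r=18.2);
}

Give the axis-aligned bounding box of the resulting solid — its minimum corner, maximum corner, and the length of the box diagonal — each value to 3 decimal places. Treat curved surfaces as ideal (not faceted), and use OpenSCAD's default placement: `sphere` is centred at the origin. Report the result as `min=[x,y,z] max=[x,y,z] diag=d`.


A = translate([-5.3, 12.8, -1.2]) sphere(r=18.2) → bbox [-23.5,-5.4,-19.4] .. [12.9,31,17]
B = sphere(r=9.6) → bbox [-9.6,-9.6,-9.6] .. [9.6,9.6,9.6]
lo = A.lo+B.lo = [-23.5-9.6, -5.4-9.6, -19.4-9.6] = [-33.100,-15.000,-29.000]
hi = A.hi+B.hi = [12.9+9.6, 31+9.6, 17+9.6] = [22.500,40.600,26.600]
diag = √(55.6²+55.6²+55.6²) = √9274.08 = 96.302

min=[-33.100,-15.000,-29.000] max=[22.500,40.600,26.600] diag=96.302


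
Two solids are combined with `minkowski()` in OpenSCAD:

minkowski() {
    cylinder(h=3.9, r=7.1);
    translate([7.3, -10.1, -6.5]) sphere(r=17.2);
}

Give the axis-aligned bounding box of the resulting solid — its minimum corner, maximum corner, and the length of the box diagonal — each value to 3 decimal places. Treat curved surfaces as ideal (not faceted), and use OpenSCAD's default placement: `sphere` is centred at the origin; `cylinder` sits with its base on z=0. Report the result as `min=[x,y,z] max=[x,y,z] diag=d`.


A = translate([7.3, -10.1, -6.5]) sphere(r=17.2) → bbox [-9.9,-27.3,-23.7] .. [24.5,7.1,10.7]
B = cylinder(h=3.9, r=7.1) → bbox [-7.1,-7.1,0] .. [7.1,7.1,3.9]
lo = A.lo+B.lo = [-9.9-7.1, -27.3-7.1, -23.7+0] = [-17.000,-34.400,-23.700]
hi = A.hi+B.hi = [24.5+7.1, 7.1+7.1, 10.7+3.9] = [31.600,14.200,14.600]
diag = √(48.6²+48.6²+38.3²) = √6190.81 = 78.682

min=[-17.000,-34.400,-23.700] max=[31.600,14.200,14.600] diag=78.682


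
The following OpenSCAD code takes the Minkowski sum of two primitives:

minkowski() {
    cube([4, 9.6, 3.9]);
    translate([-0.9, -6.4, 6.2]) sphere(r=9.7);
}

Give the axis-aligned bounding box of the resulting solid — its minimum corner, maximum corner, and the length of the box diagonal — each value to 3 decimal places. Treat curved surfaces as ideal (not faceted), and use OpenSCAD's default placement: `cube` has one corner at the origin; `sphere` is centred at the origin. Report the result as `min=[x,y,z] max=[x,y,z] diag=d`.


A = translate([-0.9, -6.4, 6.2]) sphere(r=9.7) → bbox [-10.6,-16.1,-3.5] .. [8.8,3.3,15.9]
B = cube([4, 9.6, 3.9]) → bbox [0,0,0] .. [4,9.6,3.9]
lo = A.lo+B.lo = [-10.6+0, -16.1+0, -3.5+0] = [-10.600,-16.100,-3.500]
hi = A.hi+B.hi = [8.8+4, 3.3+9.6, 15.9+3.9] = [12.800,12.900,19.800]
diag = √(23.4²+29²+23.3²) = √1931.45 = 43.948

min=[-10.600,-16.100,-3.500] max=[12.800,12.900,19.800] diag=43.948


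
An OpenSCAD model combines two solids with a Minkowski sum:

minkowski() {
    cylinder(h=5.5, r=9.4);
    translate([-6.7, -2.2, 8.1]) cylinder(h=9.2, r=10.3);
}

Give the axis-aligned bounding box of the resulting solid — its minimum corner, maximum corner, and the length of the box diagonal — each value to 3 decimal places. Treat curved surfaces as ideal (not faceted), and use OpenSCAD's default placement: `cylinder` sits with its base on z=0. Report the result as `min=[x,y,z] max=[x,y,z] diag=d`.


A = translate([-6.7, -2.2, 8.1]) cylinder(h=9.2, r=10.3) → bbox [-17,-12.5,8.1] .. [3.6,8.1,17.3]
B = cylinder(h=5.5, r=9.4) → bbox [-9.4,-9.4,0] .. [9.4,9.4,5.5]
lo = A.lo+B.lo = [-17-9.4, -12.5-9.4, 8.1+0] = [-26.400,-21.900,8.100]
hi = A.hi+B.hi = [3.6+9.4, 8.1+9.4, 17.3+5.5] = [13.000,17.500,22.800]
diag = √(39.4²+39.4²+14.7²) = √3320.81 = 57.626

min=[-26.400,-21.900,8.100] max=[13.000,17.500,22.800] diag=57.626


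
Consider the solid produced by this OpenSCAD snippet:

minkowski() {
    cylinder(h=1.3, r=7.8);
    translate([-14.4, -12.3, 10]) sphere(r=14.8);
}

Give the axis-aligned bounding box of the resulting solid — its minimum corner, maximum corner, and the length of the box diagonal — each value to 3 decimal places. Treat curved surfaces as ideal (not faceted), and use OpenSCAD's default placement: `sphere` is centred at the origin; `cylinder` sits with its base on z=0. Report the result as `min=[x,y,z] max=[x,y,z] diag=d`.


A = translate([-14.4, -12.3, 10]) sphere(r=14.8) → bbox [-29.2,-27.1,-4.8] .. [0.4,2.5,24.8]
B = cylinder(h=1.3, r=7.8) → bbox [-7.8,-7.8,0] .. [7.8,7.8,1.3]
lo = A.lo+B.lo = [-29.2-7.8, -27.1-7.8, -4.8+0] = [-37.000,-34.900,-4.800]
hi = A.hi+B.hi = [0.4+7.8, 2.5+7.8, 24.8+1.3] = [8.200,10.300,26.100]
diag = √(45.2²+45.2²+30.9²) = √5040.89 = 70.999

min=[-37.000,-34.900,-4.800] max=[8.200,10.300,26.100] diag=70.999


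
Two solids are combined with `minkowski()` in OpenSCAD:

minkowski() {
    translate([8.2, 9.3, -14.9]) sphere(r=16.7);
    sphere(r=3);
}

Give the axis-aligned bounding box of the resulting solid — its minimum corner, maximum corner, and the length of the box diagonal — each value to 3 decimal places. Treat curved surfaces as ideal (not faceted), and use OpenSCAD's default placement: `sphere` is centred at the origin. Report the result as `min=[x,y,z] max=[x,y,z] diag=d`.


A = translate([8.2, 9.3, -14.9]) sphere(r=16.7) → bbox [-8.5,-7.4,-31.6] .. [24.9,26,1.8]
B = sphere(r=3) → bbox [-3,-3,-3] .. [3,3,3]
lo = A.lo+B.lo = [-8.5-3, -7.4-3, -31.6-3] = [-11.500,-10.400,-34.600]
hi = A.hi+B.hi = [24.9+3, 26+3, 1.8+3] = [27.900,29.000,4.800]
diag = √(39.4²+39.4²+39.4²) = √4657.08 = 68.243

min=[-11.500,-10.400,-34.600] max=[27.900,29.000,4.800] diag=68.243


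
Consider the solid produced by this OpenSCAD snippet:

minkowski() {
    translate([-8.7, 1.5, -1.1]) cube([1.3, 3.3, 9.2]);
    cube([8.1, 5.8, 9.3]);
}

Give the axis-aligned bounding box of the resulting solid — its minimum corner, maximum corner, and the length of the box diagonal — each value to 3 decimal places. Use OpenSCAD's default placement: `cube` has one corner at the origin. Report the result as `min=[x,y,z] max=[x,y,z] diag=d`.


min=[-8.700,1.500,-1.100] max=[0.700,10.600,17.400] diag=22.659

A = translate([-8.7, 1.5, -1.1]) cube([1.3, 3.3, 9.2]) → bbox [-8.7,1.5,-1.1] .. [-7.4,4.8,8.1]
B = cube([8.1, 5.8, 9.3]) → bbox [0,0,0] .. [8.1,5.8,9.3]
lo = A.lo+B.lo = [-8.7+0, 1.5+0, -1.1+0] = [-8.700,1.500,-1.100]
hi = A.hi+B.hi = [-7.4+8.1, 4.8+5.8, 8.1+9.3] = [0.700,10.600,17.400]
diag = √(9.4²+9.1²+18.5²) = √513.42 = 22.659


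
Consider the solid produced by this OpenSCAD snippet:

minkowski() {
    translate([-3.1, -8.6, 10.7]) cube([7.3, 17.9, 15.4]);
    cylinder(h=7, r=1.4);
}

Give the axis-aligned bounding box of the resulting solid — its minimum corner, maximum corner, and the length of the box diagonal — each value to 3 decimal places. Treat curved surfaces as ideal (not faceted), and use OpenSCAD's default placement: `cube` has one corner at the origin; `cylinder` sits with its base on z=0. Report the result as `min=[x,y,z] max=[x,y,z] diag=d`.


min=[-4.500,-10.000,10.700] max=[5.600,10.700,33.100] diag=32.129

A = translate([-3.1, -8.6, 10.7]) cube([7.3, 17.9, 15.4]) → bbox [-3.1,-8.6,10.7] .. [4.2,9.3,26.1]
B = cylinder(h=7, r=1.4) → bbox [-1.4,-1.4,0] .. [1.4,1.4,7]
lo = A.lo+B.lo = [-3.1-1.4, -8.6-1.4, 10.7+0] = [-4.500,-10.000,10.700]
hi = A.hi+B.hi = [4.2+1.4, 9.3+1.4, 26.1+7] = [5.600,10.700,33.100]
diag = √(10.1²+20.7²+22.4²) = √1032.26 = 32.129


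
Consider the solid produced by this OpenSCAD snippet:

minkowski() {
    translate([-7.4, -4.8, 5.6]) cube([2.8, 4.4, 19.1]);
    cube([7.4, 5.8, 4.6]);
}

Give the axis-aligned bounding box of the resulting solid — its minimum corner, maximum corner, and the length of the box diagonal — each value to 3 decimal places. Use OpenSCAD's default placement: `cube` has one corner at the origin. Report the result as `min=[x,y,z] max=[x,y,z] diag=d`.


min=[-7.400,-4.800,5.600] max=[2.800,5.400,29.300] diag=27.745

A = translate([-7.4, -4.8, 5.6]) cube([2.8, 4.4, 19.1]) → bbox [-7.4,-4.8,5.6] .. [-4.6,-0.4,24.7]
B = cube([7.4, 5.8, 4.6]) → bbox [0,0,0] .. [7.4,5.8,4.6]
lo = A.lo+B.lo = [-7.4+0, -4.8+0, 5.6+0] = [-7.400,-4.800,5.600]
hi = A.hi+B.hi = [-4.6+7.4, -0.4+5.8, 24.7+4.6] = [2.800,5.400,29.300]
diag = √(10.2²+10.2²+23.7²) = √769.77 = 27.745


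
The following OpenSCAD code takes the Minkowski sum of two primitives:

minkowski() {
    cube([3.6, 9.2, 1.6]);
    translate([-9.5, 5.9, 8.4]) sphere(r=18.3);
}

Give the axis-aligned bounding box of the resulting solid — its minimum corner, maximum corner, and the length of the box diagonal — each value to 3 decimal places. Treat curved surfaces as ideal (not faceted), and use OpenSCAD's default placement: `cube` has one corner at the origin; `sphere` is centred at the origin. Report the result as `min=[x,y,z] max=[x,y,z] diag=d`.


min=[-27.800,-12.400,-9.900] max=[12.400,33.400,28.300] diag=71.923

A = translate([-9.5, 5.9, 8.4]) sphere(r=18.3) → bbox [-27.8,-12.4,-9.9] .. [8.8,24.2,26.7]
B = cube([3.6, 9.2, 1.6]) → bbox [0,0,0] .. [3.6,9.2,1.6]
lo = A.lo+B.lo = [-27.8+0, -12.4+0, -9.9+0] = [-27.800,-12.400,-9.900]
hi = A.hi+B.hi = [8.8+3.6, 24.2+9.2, 26.7+1.6] = [12.400,33.400,28.300]
diag = √(40.2²+45.8²+38.2²) = √5172.92 = 71.923


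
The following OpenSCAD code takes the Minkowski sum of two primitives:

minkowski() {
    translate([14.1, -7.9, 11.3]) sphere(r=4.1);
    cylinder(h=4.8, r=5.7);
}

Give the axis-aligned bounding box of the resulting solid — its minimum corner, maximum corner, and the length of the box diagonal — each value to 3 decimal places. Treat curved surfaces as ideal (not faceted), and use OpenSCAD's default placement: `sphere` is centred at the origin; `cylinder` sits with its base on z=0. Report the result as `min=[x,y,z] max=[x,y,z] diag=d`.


min=[4.300,-17.700,7.200] max=[23.900,1.900,20.200] diag=30.616

A = translate([14.1, -7.9, 11.3]) sphere(r=4.1) → bbox [10,-12,7.2] .. [18.2,-3.8,15.4]
B = cylinder(h=4.8, r=5.7) → bbox [-5.7,-5.7,0] .. [5.7,5.7,4.8]
lo = A.lo+B.lo = [10-5.7, -12-5.7, 7.2+0] = [4.300,-17.700,7.200]
hi = A.hi+B.hi = [18.2+5.7, -3.8+5.7, 15.4+4.8] = [23.900,1.900,20.200]
diag = √(19.6²+19.6²+13²) = √937.32 = 30.616


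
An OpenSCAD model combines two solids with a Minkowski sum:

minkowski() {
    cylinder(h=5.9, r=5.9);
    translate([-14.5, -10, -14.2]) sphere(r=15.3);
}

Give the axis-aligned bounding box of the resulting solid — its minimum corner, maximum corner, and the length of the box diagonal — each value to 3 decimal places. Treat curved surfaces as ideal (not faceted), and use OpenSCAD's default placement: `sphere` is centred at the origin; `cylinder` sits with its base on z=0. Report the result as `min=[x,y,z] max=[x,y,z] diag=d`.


min=[-35.700,-31.200,-29.500] max=[6.700,11.200,7.000] diag=70.198

A = translate([-14.5, -10, -14.2]) sphere(r=15.3) → bbox [-29.8,-25.3,-29.5] .. [0.8,5.3,1.1]
B = cylinder(h=5.9, r=5.9) → bbox [-5.9,-5.9,0] .. [5.9,5.9,5.9]
lo = A.lo+B.lo = [-29.8-5.9, -25.3-5.9, -29.5+0] = [-35.700,-31.200,-29.500]
hi = A.hi+B.hi = [0.8+5.9, 5.3+5.9, 1.1+5.9] = [6.700,11.200,7.000]
diag = √(42.4²+42.4²+36.5²) = √4927.77 = 70.198


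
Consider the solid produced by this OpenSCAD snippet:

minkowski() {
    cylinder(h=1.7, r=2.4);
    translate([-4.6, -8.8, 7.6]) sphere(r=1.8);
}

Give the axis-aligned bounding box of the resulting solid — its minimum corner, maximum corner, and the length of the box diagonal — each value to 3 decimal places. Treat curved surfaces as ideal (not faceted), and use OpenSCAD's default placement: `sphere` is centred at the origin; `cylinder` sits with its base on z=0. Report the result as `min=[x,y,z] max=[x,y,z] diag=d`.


min=[-8.800,-13.000,5.800] max=[-0.400,-4.600,11.100] diag=13.008

A = translate([-4.6, -8.8, 7.6]) sphere(r=1.8) → bbox [-6.4,-10.6,5.8] .. [-2.8,-7,9.4]
B = cylinder(h=1.7, r=2.4) → bbox [-2.4,-2.4,0] .. [2.4,2.4,1.7]
lo = A.lo+B.lo = [-6.4-2.4, -10.6-2.4, 5.8+0] = [-8.800,-13.000,5.800]
hi = A.hi+B.hi = [-2.8+2.4, -7+2.4, 9.4+1.7] = [-0.400,-4.600,11.100]
diag = √(8.4²+8.4²+5.3²) = √169.21 = 13.008


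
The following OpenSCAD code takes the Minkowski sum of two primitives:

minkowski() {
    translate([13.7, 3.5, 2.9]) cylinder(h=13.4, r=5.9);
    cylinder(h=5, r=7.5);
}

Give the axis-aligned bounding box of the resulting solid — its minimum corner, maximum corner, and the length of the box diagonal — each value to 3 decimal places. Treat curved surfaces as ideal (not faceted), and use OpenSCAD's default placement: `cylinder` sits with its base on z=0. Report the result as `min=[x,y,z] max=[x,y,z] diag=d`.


A = translate([13.7, 3.5, 2.9]) cylinder(h=13.4, r=5.9) → bbox [7.8,-2.4,2.9] .. [19.6,9.4,16.3]
B = cylinder(h=5, r=7.5) → bbox [-7.5,-7.5,0] .. [7.5,7.5,5]
lo = A.lo+B.lo = [7.8-7.5, -2.4-7.5, 2.9+0] = [0.300,-9.900,2.900]
hi = A.hi+B.hi = [19.6+7.5, 9.4+7.5, 16.3+5] = [27.100,16.900,21.300]
diag = √(26.8²+26.8²+18.4²) = √1775.04 = 42.131

min=[0.300,-9.900,2.900] max=[27.100,16.900,21.300] diag=42.131


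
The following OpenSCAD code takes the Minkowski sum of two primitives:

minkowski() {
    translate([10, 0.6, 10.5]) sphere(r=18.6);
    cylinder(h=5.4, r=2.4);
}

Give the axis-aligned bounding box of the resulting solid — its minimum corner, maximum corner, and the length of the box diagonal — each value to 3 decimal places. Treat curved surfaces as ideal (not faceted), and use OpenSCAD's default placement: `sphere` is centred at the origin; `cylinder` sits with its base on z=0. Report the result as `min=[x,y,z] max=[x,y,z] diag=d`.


min=[-11.000,-20.400,-8.100] max=[31.000,21.600,34.500] diag=73.094

A = translate([10, 0.6, 10.5]) sphere(r=18.6) → bbox [-8.6,-18,-8.1] .. [28.6,19.2,29.1]
B = cylinder(h=5.4, r=2.4) → bbox [-2.4,-2.4,0] .. [2.4,2.4,5.4]
lo = A.lo+B.lo = [-8.6-2.4, -18-2.4, -8.1+0] = [-11.000,-20.400,-8.100]
hi = A.hi+B.hi = [28.6+2.4, 19.2+2.4, 29.1+5.4] = [31.000,21.600,34.500]
diag = √(42²+42²+42.6²) = √5342.76 = 73.094


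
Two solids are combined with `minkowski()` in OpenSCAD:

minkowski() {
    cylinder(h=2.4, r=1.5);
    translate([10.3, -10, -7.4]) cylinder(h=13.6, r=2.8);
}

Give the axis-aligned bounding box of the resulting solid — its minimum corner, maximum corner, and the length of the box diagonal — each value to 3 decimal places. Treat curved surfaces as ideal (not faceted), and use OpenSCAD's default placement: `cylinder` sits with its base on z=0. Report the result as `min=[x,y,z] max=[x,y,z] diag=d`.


min=[6.000,-14.300,-7.400] max=[14.600,-5.700,8.600] diag=20.098

A = translate([10.3, -10, -7.4]) cylinder(h=13.6, r=2.8) → bbox [7.5,-12.8,-7.4] .. [13.1,-7.2,6.2]
B = cylinder(h=2.4, r=1.5) → bbox [-1.5,-1.5,0] .. [1.5,1.5,2.4]
lo = A.lo+B.lo = [7.5-1.5, -12.8-1.5, -7.4+0] = [6.000,-14.300,-7.400]
hi = A.hi+B.hi = [13.1+1.5, -7.2+1.5, 6.2+2.4] = [14.600,-5.700,8.600]
diag = √(8.6²+8.6²+16²) = √403.92 = 20.098


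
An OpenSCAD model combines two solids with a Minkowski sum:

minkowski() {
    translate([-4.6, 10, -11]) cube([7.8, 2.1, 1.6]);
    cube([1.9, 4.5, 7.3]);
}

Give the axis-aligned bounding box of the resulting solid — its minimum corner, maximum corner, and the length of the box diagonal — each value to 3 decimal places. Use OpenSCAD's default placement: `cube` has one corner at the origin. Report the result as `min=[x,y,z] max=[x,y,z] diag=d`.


A = translate([-4.6, 10, -11]) cube([7.8, 2.1, 1.6]) → bbox [-4.6,10,-11] .. [3.2,12.1,-9.4]
B = cube([1.9, 4.5, 7.3]) → bbox [0,0,0] .. [1.9,4.5,7.3]
lo = A.lo+B.lo = [-4.6+0, 10+0, -11+0] = [-4.600,10.000,-11.000]
hi = A.hi+B.hi = [3.2+1.9, 12.1+4.5, -9.4+7.3] = [5.100,16.600,-2.100]
diag = √(9.7²+6.6²+8.9²) = √216.86 = 14.726

min=[-4.600,10.000,-11.000] max=[5.100,16.600,-2.100] diag=14.726


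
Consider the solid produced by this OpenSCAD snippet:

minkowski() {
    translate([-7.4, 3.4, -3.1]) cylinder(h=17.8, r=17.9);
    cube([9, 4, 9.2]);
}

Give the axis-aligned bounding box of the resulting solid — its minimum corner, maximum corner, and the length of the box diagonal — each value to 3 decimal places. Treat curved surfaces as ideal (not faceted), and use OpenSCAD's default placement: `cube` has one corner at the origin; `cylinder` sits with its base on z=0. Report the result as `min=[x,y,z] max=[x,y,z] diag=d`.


min=[-25.300,-14.500,-3.100] max=[19.500,25.300,23.900] diag=65.727

A = translate([-7.4, 3.4, -3.1]) cylinder(h=17.8, r=17.9) → bbox [-25.3,-14.5,-3.1] .. [10.5,21.3,14.7]
B = cube([9, 4, 9.2]) → bbox [0,0,0] .. [9,4,9.2]
lo = A.lo+B.lo = [-25.3+0, -14.5+0, -3.1+0] = [-25.300,-14.500,-3.100]
hi = A.hi+B.hi = [10.5+9, 21.3+4, 14.7+9.2] = [19.500,25.300,23.900]
diag = √(44.8²+39.8²+27²) = √4320.08 = 65.727


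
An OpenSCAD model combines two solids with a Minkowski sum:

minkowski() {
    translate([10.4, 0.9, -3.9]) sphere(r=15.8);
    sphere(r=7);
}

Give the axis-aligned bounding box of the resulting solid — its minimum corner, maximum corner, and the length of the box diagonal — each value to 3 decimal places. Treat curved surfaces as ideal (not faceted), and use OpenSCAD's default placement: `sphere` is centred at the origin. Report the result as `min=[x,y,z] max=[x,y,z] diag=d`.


A = translate([10.4, 0.9, -3.9]) sphere(r=15.8) → bbox [-5.4,-14.9,-19.7] .. [26.2,16.7,11.9]
B = sphere(r=7) → bbox [-7,-7,-7] .. [7,7,7]
lo = A.lo+B.lo = [-5.4-7, -14.9-7, -19.7-7] = [-12.400,-21.900,-26.700]
hi = A.hi+B.hi = [26.2+7, 16.7+7, 11.9+7] = [33.200,23.700,18.900]
diag = √(45.6²+45.6²+45.6²) = √6238.08 = 78.982

min=[-12.400,-21.900,-26.700] max=[33.200,23.700,18.900] diag=78.982


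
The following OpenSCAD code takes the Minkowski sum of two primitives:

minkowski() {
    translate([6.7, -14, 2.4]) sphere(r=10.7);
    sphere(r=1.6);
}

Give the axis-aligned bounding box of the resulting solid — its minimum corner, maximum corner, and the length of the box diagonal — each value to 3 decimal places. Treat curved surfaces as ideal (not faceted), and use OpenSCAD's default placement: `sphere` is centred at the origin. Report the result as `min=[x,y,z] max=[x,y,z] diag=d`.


A = translate([6.7, -14, 2.4]) sphere(r=10.7) → bbox [-4,-24.7,-8.3] .. [17.4,-3.3,13.1]
B = sphere(r=1.6) → bbox [-1.6,-1.6,-1.6] .. [1.6,1.6,1.6]
lo = A.lo+B.lo = [-4-1.6, -24.7-1.6, -8.3-1.6] = [-5.600,-26.300,-9.900]
hi = A.hi+B.hi = [17.4+1.6, -3.3+1.6, 13.1+1.6] = [19.000,-1.700,14.700]
diag = √(24.6²+24.6²+24.6²) = √1815.48 = 42.608

min=[-5.600,-26.300,-9.900] max=[19.000,-1.700,14.700] diag=42.608


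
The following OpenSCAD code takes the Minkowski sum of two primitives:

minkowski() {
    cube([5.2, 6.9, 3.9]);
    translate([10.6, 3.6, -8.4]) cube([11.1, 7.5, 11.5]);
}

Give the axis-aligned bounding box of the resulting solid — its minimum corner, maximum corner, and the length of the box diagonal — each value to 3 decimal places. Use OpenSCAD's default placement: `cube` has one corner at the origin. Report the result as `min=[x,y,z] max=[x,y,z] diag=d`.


A = translate([10.6, 3.6, -8.4]) cube([11.1, 7.5, 11.5]) → bbox [10.6,3.6,-8.4] .. [21.7,11.1,3.1]
B = cube([5.2, 6.9, 3.9]) → bbox [0,0,0] .. [5.2,6.9,3.9]
lo = A.lo+B.lo = [10.6+0, 3.6+0, -8.4+0] = [10.600,3.600,-8.400]
hi = A.hi+B.hi = [21.7+5.2, 11.1+6.9, 3.1+3.9] = [26.900,18.000,7.000]
diag = √(16.3²+14.4²+15.4²) = √710.21 = 26.650

min=[10.600,3.600,-8.400] max=[26.900,18.000,7.000] diag=26.650


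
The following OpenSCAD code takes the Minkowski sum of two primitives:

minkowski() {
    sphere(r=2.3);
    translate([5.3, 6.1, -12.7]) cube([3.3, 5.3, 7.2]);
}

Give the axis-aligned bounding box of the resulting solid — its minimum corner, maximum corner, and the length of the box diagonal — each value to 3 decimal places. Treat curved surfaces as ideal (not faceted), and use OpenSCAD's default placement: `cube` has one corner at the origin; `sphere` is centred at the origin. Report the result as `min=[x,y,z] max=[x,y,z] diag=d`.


A = translate([5.3, 6.1, -12.7]) cube([3.3, 5.3, 7.2]) → bbox [5.3,6.1,-12.7] .. [8.6,11.4,-5.5]
B = sphere(r=2.3) → bbox [-2.3,-2.3,-2.3] .. [2.3,2.3,2.3]
lo = A.lo+B.lo = [5.3-2.3, 6.1-2.3, -12.7-2.3] = [3.000,3.800,-15.000]
hi = A.hi+B.hi = [8.6+2.3, 11.4+2.3, -5.5+2.3] = [10.900,13.700,-3.200]
diag = √(7.9²+9.9²+11.8²) = √299.66 = 17.311

min=[3.000,3.800,-15.000] max=[10.900,13.700,-3.200] diag=17.311


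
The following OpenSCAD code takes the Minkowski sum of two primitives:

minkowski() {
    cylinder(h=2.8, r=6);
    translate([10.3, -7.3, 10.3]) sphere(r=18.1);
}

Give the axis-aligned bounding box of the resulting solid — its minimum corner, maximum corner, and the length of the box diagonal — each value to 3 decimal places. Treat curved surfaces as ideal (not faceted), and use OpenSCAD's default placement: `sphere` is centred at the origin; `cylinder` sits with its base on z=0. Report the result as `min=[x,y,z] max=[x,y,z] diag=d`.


min=[-13.800,-31.400,-7.800] max=[34.400,16.800,31.200] diag=78.533

A = translate([10.3, -7.3, 10.3]) sphere(r=18.1) → bbox [-7.8,-25.4,-7.8] .. [28.4,10.8,28.4]
B = cylinder(h=2.8, r=6) → bbox [-6,-6,0] .. [6,6,2.8]
lo = A.lo+B.lo = [-7.8-6, -25.4-6, -7.8+0] = [-13.800,-31.400,-7.800]
hi = A.hi+B.hi = [28.4+6, 10.8+6, 28.4+2.8] = [34.400,16.800,31.200]
diag = √(48.2²+48.2²+39²) = √6167.48 = 78.533


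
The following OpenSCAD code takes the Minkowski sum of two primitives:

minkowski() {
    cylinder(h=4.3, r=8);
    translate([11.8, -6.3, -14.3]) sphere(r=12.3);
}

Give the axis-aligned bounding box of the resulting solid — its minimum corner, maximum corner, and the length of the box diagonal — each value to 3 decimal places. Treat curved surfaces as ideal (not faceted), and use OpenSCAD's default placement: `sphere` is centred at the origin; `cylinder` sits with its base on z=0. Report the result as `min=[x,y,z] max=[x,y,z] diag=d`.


min=[-8.500,-26.600,-26.600] max=[32.100,14.000,2.300] diag=64.280

A = translate([11.8, -6.3, -14.3]) sphere(r=12.3) → bbox [-0.5,-18.6,-26.6] .. [24.1,6,-2]
B = cylinder(h=4.3, r=8) → bbox [-8,-8,0] .. [8,8,4.3]
lo = A.lo+B.lo = [-0.5-8, -18.6-8, -26.6+0] = [-8.500,-26.600,-26.600]
hi = A.hi+B.hi = [24.1+8, 6+8, -2+4.3] = [32.100,14.000,2.300]
diag = √(40.6²+40.6²+28.9²) = √4131.93 = 64.280


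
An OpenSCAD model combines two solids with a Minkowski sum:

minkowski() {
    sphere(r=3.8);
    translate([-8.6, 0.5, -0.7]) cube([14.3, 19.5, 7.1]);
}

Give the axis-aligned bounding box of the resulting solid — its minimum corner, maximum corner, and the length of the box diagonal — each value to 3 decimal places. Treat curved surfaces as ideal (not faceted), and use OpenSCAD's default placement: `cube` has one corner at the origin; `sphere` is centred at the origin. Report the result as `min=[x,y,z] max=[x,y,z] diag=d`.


A = translate([-8.6, 0.5, -0.7]) cube([14.3, 19.5, 7.1]) → bbox [-8.6,0.5,-0.7] .. [5.7,20,6.4]
B = sphere(r=3.8) → bbox [-3.8,-3.8,-3.8] .. [3.8,3.8,3.8]
lo = A.lo+B.lo = [-8.6-3.8, 0.5-3.8, -0.7-3.8] = [-12.400,-3.300,-4.500]
hi = A.hi+B.hi = [5.7+3.8, 20+3.8, 6.4+3.8] = [9.500,23.800,10.200]
diag = √(21.9²+27.1²+14.7²) = √1430.11 = 37.817

min=[-12.400,-3.300,-4.500] max=[9.500,23.800,10.200] diag=37.817


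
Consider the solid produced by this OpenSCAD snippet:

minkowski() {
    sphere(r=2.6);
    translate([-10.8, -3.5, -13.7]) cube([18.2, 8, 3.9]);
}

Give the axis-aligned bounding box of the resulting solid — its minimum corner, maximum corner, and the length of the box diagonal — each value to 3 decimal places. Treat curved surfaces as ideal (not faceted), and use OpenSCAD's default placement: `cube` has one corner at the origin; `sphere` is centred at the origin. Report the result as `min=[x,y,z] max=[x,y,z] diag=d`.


A = translate([-10.8, -3.5, -13.7]) cube([18.2, 8, 3.9]) → bbox [-10.8,-3.5,-13.7] .. [7.4,4.5,-9.8]
B = sphere(r=2.6) → bbox [-2.6,-2.6,-2.6] .. [2.6,2.6,2.6]
lo = A.lo+B.lo = [-10.8-2.6, -3.5-2.6, -13.7-2.6] = [-13.400,-6.100,-16.300]
hi = A.hi+B.hi = [7.4+2.6, 4.5+2.6, -9.8+2.6] = [10.000,7.100,-7.200]
diag = √(23.4²+13.2²+9.1²) = √804.61 = 28.366

min=[-13.400,-6.100,-16.300] max=[10.000,7.100,-7.200] diag=28.366


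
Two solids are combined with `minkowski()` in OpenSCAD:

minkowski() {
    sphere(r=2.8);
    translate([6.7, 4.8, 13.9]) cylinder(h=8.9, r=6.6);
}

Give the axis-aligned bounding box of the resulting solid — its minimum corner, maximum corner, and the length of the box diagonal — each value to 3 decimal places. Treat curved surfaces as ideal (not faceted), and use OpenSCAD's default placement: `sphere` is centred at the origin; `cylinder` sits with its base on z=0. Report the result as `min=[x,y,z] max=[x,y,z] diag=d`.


A = translate([6.7, 4.8, 13.9]) cylinder(h=8.9, r=6.6) → bbox [0.1,-1.8,13.9] .. [13.3,11.4,22.8]
B = sphere(r=2.8) → bbox [-2.8,-2.8,-2.8] .. [2.8,2.8,2.8]
lo = A.lo+B.lo = [0.1-2.8, -1.8-2.8, 13.9-2.8] = [-2.700,-4.600,11.100]
hi = A.hi+B.hi = [13.3+2.8, 11.4+2.8, 22.8+2.8] = [16.100,14.200,25.600]
diag = √(18.8²+18.8²+14.5²) = √917.13 = 30.284

min=[-2.700,-4.600,11.100] max=[16.100,14.200,25.600] diag=30.284


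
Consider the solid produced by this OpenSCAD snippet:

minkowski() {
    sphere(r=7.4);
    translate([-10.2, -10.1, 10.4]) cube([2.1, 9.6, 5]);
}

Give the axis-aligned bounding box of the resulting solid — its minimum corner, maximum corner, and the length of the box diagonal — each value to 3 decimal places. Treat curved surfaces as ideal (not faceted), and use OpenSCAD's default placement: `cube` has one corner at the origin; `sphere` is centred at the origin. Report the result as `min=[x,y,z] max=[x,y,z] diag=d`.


min=[-17.600,-17.500,3.000] max=[-0.700,6.900,22.800] diag=35.679

A = translate([-10.2, -10.1, 10.4]) cube([2.1, 9.6, 5]) → bbox [-10.2,-10.1,10.4] .. [-8.1,-0.5,15.4]
B = sphere(r=7.4) → bbox [-7.4,-7.4,-7.4] .. [7.4,7.4,7.4]
lo = A.lo+B.lo = [-10.2-7.4, -10.1-7.4, 10.4-7.4] = [-17.600,-17.500,3.000]
hi = A.hi+B.hi = [-8.1+7.4, -0.5+7.4, 15.4+7.4] = [-0.700,6.900,22.800]
diag = √(16.9²+24.4²+19.8²) = √1273.01 = 35.679


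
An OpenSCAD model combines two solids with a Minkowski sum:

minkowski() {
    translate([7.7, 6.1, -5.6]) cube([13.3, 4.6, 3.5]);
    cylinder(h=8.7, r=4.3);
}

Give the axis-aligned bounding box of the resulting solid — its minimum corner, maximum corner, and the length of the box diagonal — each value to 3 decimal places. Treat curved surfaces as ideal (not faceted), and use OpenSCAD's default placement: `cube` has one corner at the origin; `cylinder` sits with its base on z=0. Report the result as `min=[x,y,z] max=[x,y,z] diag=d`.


A = translate([7.7, 6.1, -5.6]) cube([13.3, 4.6, 3.5]) → bbox [7.7,6.1,-5.6] .. [21,10.7,-2.1]
B = cylinder(h=8.7, r=4.3) → bbox [-4.3,-4.3,0] .. [4.3,4.3,8.7]
lo = A.lo+B.lo = [7.7-4.3, 6.1-4.3, -5.6+0] = [3.400,1.800,-5.600]
hi = A.hi+B.hi = [21+4.3, 10.7+4.3, -2.1+8.7] = [25.300,15.000,6.600]
diag = √(21.9²+13.2²+12.2²) = √802.69 = 28.332

min=[3.400,1.800,-5.600] max=[25.300,15.000,6.600] diag=28.332


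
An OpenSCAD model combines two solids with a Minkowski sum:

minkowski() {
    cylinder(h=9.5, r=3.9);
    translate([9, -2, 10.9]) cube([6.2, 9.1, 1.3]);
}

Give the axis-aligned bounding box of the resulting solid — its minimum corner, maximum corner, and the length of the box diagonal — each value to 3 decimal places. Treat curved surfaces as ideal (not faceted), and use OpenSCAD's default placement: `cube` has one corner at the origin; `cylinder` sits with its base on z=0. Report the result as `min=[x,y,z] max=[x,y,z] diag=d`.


min=[5.100,-5.900,10.900] max=[19.100,11.000,21.700] diag=24.459

A = translate([9, -2, 10.9]) cube([6.2, 9.1, 1.3]) → bbox [9,-2,10.9] .. [15.2,7.1,12.2]
B = cylinder(h=9.5, r=3.9) → bbox [-3.9,-3.9,0] .. [3.9,3.9,9.5]
lo = A.lo+B.lo = [9-3.9, -2-3.9, 10.9+0] = [5.100,-5.900,10.900]
hi = A.hi+B.hi = [15.2+3.9, 7.1+3.9, 12.2+9.5] = [19.100,11.000,21.700]
diag = √(14²+16.9²+10.8²) = √598.25 = 24.459


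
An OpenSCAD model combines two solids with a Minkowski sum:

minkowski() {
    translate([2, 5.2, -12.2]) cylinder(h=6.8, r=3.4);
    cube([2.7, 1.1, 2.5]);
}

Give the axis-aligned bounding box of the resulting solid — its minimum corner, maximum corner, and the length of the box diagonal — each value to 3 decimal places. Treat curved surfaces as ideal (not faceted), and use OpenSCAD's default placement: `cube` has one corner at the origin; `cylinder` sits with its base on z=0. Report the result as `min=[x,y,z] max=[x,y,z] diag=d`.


min=[-1.400,1.800,-12.200] max=[8.100,9.700,-2.900] diag=15.464

A = translate([2, 5.2, -12.2]) cylinder(h=6.8, r=3.4) → bbox [-1.4,1.8,-12.2] .. [5.4,8.6,-5.4]
B = cube([2.7, 1.1, 2.5]) → bbox [0,0,0] .. [2.7,1.1,2.5]
lo = A.lo+B.lo = [-1.4+0, 1.8+0, -12.2+0] = [-1.400,1.800,-12.200]
hi = A.hi+B.hi = [5.4+2.7, 8.6+1.1, -5.4+2.5] = [8.100,9.700,-2.900]
diag = √(9.5²+7.9²+9.3²) = √239.15 = 15.464


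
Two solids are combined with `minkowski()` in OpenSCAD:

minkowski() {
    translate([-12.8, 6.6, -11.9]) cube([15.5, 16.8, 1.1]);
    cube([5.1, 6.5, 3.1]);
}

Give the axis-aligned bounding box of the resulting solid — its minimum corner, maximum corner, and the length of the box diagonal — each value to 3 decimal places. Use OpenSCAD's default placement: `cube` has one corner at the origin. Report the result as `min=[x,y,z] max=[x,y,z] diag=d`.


min=[-12.800,6.600,-11.900] max=[7.800,29.900,-7.700] diag=31.383

A = translate([-12.8, 6.6, -11.9]) cube([15.5, 16.8, 1.1]) → bbox [-12.8,6.6,-11.9] .. [2.7,23.4,-10.8]
B = cube([5.1, 6.5, 3.1]) → bbox [0,0,0] .. [5.1,6.5,3.1]
lo = A.lo+B.lo = [-12.8+0, 6.6+0, -11.9+0] = [-12.800,6.600,-11.900]
hi = A.hi+B.hi = [2.7+5.1, 23.4+6.5, -10.8+3.1] = [7.800,29.900,-7.700]
diag = √(20.6²+23.3²+4.2²) = √984.89 = 31.383


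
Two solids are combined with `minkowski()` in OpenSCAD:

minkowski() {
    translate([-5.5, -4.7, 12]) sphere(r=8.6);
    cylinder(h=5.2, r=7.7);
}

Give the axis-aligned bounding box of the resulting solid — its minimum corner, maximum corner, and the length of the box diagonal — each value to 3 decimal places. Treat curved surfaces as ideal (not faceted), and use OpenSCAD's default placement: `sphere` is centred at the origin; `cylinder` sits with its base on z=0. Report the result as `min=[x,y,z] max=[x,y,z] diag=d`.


A = translate([-5.5, -4.7, 12]) sphere(r=8.6) → bbox [-14.1,-13.3,3.4] .. [3.1,3.9,20.6]
B = cylinder(h=5.2, r=7.7) → bbox [-7.7,-7.7,0] .. [7.7,7.7,5.2]
lo = A.lo+B.lo = [-14.1-7.7, -13.3-7.7, 3.4+0] = [-21.800,-21.000,3.400]
hi = A.hi+B.hi = [3.1+7.7, 3.9+7.7, 20.6+5.2] = [10.800,11.600,25.800]
diag = √(32.6²+32.6²+22.4²) = √2627.28 = 51.257

min=[-21.800,-21.000,3.400] max=[10.800,11.600,25.800] diag=51.257


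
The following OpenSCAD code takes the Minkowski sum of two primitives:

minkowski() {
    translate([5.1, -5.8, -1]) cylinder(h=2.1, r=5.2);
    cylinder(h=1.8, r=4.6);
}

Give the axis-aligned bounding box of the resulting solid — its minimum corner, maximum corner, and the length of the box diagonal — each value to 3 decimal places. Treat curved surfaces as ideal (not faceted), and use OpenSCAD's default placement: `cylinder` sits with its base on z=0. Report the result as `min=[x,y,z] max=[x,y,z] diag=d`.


min=[-4.700,-15.600,-1.000] max=[14.900,4.000,2.900] diag=27.992

A = translate([5.1, -5.8, -1]) cylinder(h=2.1, r=5.2) → bbox [-0.1,-11,-1] .. [10.3,-0.6,1.1]
B = cylinder(h=1.8, r=4.6) → bbox [-4.6,-4.6,0] .. [4.6,4.6,1.8]
lo = A.lo+B.lo = [-0.1-4.6, -11-4.6, -1+0] = [-4.700,-15.600,-1.000]
hi = A.hi+B.hi = [10.3+4.6, -0.6+4.6, 1.1+1.8] = [14.900,4.000,2.900]
diag = √(19.6²+19.6²+3.9²) = √783.53 = 27.992


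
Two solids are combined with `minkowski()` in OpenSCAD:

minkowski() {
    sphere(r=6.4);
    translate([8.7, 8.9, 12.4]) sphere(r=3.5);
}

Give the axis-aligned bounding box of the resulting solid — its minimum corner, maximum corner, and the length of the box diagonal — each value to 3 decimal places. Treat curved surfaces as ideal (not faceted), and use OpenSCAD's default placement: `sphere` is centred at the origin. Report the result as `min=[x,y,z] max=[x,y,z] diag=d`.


A = translate([8.7, 8.9, 12.4]) sphere(r=3.5) → bbox [5.2,5.4,8.9] .. [12.2,12.4,15.9]
B = sphere(r=6.4) → bbox [-6.4,-6.4,-6.4] .. [6.4,6.4,6.4]
lo = A.lo+B.lo = [5.2-6.4, 5.4-6.4, 8.9-6.4] = [-1.200,-1.000,2.500]
hi = A.hi+B.hi = [12.2+6.4, 12.4+6.4, 15.9+6.4] = [18.600,18.800,22.300]
diag = √(19.8²+19.8²+19.8²) = √1176.12 = 34.295

min=[-1.200,-1.000,2.500] max=[18.600,18.800,22.300] diag=34.295


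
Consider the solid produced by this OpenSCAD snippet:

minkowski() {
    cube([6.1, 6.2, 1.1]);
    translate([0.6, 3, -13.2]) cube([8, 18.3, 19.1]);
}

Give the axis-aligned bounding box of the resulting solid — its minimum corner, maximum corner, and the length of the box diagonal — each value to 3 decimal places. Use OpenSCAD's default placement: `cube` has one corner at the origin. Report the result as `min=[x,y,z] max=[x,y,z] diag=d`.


min=[0.600,3.000,-13.200] max=[14.700,27.500,7.000] diag=34.743

A = translate([0.6, 3, -13.2]) cube([8, 18.3, 19.1]) → bbox [0.6,3,-13.2] .. [8.6,21.3,5.9]
B = cube([6.1, 6.2, 1.1]) → bbox [0,0,0] .. [6.1,6.2,1.1]
lo = A.lo+B.lo = [0.6+0, 3+0, -13.2+0] = [0.600,3.000,-13.200]
hi = A.hi+B.hi = [8.6+6.1, 21.3+6.2, 5.9+1.1] = [14.700,27.500,7.000]
diag = √(14.1²+24.5²+20.2²) = √1207.1 = 34.743


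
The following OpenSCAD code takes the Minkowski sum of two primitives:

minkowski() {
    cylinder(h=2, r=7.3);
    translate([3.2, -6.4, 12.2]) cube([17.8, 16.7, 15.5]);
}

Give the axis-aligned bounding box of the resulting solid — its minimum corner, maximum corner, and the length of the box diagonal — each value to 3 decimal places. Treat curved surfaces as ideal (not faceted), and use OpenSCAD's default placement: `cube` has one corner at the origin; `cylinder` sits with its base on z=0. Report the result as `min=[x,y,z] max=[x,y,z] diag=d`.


A = translate([3.2, -6.4, 12.2]) cube([17.8, 16.7, 15.5]) → bbox [3.2,-6.4,12.2] .. [21,10.3,27.7]
B = cylinder(h=2, r=7.3) → bbox [-7.3,-7.3,0] .. [7.3,7.3,2]
lo = A.lo+B.lo = [3.2-7.3, -6.4-7.3, 12.2+0] = [-4.100,-13.700,12.200]
hi = A.hi+B.hi = [21+7.3, 10.3+7.3, 27.7+2] = [28.300,17.600,29.700]
diag = √(32.4²+31.3²+17.5²) = √2335.7 = 48.329

min=[-4.100,-13.700,12.200] max=[28.300,17.600,29.700] diag=48.329


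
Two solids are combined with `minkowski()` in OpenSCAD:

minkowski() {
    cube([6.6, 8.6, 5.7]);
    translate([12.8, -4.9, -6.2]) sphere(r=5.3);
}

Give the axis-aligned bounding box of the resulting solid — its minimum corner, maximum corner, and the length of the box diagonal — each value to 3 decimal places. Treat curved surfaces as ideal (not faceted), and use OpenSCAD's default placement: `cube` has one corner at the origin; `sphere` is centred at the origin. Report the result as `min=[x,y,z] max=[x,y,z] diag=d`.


A = translate([12.8, -4.9, -6.2]) sphere(r=5.3) → bbox [7.5,-10.2,-11.5] .. [18.1,0.4,-0.9]
B = cube([6.6, 8.6, 5.7]) → bbox [0,0,0] .. [6.6,8.6,5.7]
lo = A.lo+B.lo = [7.5+0, -10.2+0, -11.5+0] = [7.500,-10.200,-11.500]
hi = A.hi+B.hi = [18.1+6.6, 0.4+8.6, -0.9+5.7] = [24.700,9.000,4.800]
diag = √(17.2²+19.2²+16.3²) = √930.17 = 30.499

min=[7.500,-10.200,-11.500] max=[24.700,9.000,4.800] diag=30.499


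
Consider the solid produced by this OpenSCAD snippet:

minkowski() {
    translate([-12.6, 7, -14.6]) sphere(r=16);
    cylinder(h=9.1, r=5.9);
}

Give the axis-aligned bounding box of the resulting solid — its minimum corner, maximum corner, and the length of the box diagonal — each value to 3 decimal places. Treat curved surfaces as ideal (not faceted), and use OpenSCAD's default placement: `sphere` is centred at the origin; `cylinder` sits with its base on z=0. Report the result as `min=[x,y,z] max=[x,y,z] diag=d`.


A = translate([-12.6, 7, -14.6]) sphere(r=16) → bbox [-28.6,-9,-30.6] .. [3.4,23,1.4]
B = cylinder(h=9.1, r=5.9) → bbox [-5.9,-5.9,0] .. [5.9,5.9,9.1]
lo = A.lo+B.lo = [-28.6-5.9, -9-5.9, -30.6+0] = [-34.500,-14.900,-30.600]
hi = A.hi+B.hi = [3.4+5.9, 23+5.9, 1.4+9.1] = [9.300,28.900,10.500]
diag = √(43.8²+43.8²+41.1²) = √5526.09 = 74.338

min=[-34.500,-14.900,-30.600] max=[9.300,28.900,10.500] diag=74.338


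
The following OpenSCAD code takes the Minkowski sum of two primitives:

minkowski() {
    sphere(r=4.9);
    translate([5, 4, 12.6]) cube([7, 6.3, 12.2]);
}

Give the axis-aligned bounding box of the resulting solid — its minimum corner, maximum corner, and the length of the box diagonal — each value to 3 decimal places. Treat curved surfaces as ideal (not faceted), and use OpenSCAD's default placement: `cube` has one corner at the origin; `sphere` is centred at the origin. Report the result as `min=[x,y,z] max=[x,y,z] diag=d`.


A = translate([5, 4, 12.6]) cube([7, 6.3, 12.2]) → bbox [5,4,12.6] .. [12,10.3,24.8]
B = sphere(r=4.9) → bbox [-4.9,-4.9,-4.9] .. [4.9,4.9,4.9]
lo = A.lo+B.lo = [5-4.9, 4-4.9, 12.6-4.9] = [0.100,-0.900,7.700]
hi = A.hi+B.hi = [12+4.9, 10.3+4.9, 24.8+4.9] = [16.900,15.200,29.700]
diag = √(16.8²+16.1²+22²) = √1025.45 = 32.023

min=[0.100,-0.900,7.700] max=[16.900,15.200,29.700] diag=32.023
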